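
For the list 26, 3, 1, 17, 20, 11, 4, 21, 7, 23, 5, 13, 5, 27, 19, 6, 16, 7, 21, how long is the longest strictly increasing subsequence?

6

One longest increasing subsequence is 3, 17, 20, 21, 23, 27 (positions 2,4,5,8,10,14), of length 6; no longer one exists.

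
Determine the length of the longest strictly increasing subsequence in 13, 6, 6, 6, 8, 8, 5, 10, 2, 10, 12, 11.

4

Let dp[i] be the longest increasing subsequence ending at position i. Then dp = [1, 1, 1, 1, 2, 2, 1, 3, 1, 3, 4, 4].
The maximum is 4; one witness is 6, 8, 10, 12 at positions 2,5,8,11.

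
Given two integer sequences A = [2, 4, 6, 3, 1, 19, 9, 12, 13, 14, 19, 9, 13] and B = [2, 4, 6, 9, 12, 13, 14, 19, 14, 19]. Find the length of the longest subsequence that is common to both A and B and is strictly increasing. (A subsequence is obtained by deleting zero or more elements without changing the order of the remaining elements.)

8

For each value that appears in both, track the longest common increasing run ending there.
The best achievable length is 8; one witness is 2, 4, 6, 9, 12, 13, 14, 19 (A-positions 1,2,3,7,8,9,10,11, B-positions 1,2,3,4,5,6,7,8).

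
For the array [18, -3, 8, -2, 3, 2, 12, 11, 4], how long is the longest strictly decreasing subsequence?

4

One longest decreasing subsequence is 18, 8, 3, 2 (positions 1,3,5,6), of length 4; no longer one exists.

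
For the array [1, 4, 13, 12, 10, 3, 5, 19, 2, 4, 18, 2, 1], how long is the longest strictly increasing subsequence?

Scanning left to right, the best length ending at each element is: 1→1, 4→2, 13→3, 12→3, 10→3, 3→2, 5→3, 19→4, 2→2, 4→3, 18→4, 2→2, 1→1.
So the longest increasing subsequence has length 4, e.g. 1, 4, 13, 19.

4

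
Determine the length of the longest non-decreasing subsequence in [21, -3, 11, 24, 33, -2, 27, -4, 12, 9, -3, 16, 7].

Scanning left to right, the best length ending at each element is: 21→1, -3→1, 11→2, 24→3, 33→4, -2→2, 27→4, -4→1, 12→3, 9→3, -3→2, 16→4, 7→3.
So the longest non-decreasing subsequence has length 4, e.g. -3, 11, 24, 33.

4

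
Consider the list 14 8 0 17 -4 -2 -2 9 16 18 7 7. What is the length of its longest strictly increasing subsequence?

5

Scanning left to right, the best length ending at each element is: 14→1, 8→1, 0→1, 17→2, -4→1, -2→2, -2→2, 9→3, 16→4, 18→5, 7→3, 7→3.
So the longest increasing subsequence has length 5, e.g. -4, -2, 9, 16, 18.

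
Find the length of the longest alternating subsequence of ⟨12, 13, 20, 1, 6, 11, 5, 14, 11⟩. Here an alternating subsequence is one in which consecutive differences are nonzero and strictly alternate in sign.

7

Track the best alternating length ending on an up-step vs a down-step at each position: up/down = 1/1, 2/1, 2/1, 1/3, 4/3, 4/3, 4/5, 6/3, 6/7.
The maximum over both is 7; one such subsequence is 12, 13, 1, 6, 5, 14, 11.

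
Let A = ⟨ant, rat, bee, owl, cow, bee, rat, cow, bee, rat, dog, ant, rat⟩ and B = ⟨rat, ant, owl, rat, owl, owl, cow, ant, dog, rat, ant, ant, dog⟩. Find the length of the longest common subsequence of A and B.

6

A longest common subsequence is ant, rat, owl, cow, rat, dog (length 6); the LCS DP confirms no longer common subsequence exists.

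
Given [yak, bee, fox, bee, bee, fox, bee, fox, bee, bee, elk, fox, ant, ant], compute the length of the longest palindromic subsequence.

9

One longest palindromic subsequence is fox bee bee fox bee fox bee bee fox (positions 3,4,5,6,7,8,9,10,12); it reads the same forward and backward, and the interval DP gives dp[1][14] = 9.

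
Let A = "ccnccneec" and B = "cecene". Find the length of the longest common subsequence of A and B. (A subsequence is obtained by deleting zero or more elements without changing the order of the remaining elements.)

4

Backtracking the LCS table gives one alignment: c (A1,B1) → c (A2,B3) → n (A6,B5) → e (A8,B6).
So the longest common subsequence has length 4.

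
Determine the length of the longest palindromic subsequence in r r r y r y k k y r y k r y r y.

12

Using dp[i][j] = 2 + dp[i+1][j−1] if the ends match, else max(dp[i+1][j], dp[i][j−1]):
dp[1][16] = 12. A witness is rryrykkyryrr at positions 2,3,4,5,6,7,8,9,10,11,13,15.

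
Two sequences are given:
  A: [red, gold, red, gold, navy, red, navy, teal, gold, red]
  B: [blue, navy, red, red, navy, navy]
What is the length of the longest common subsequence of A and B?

4

Backtracking the LCS table gives one alignment: red (A1,B3) → red (A3,B4) → navy (A5,B5) → navy (A7,B6).
So the longest common subsequence has length 4.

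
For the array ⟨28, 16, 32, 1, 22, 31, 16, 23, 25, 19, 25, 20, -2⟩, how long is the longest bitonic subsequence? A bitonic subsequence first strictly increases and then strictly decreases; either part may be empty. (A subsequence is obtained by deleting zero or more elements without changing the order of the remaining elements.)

Let inc[i] be the LIS ending at i and dec[i] the longest strictly decreasing subsequence starting at i. inc = [1, 1, 2, 1, 2, 3, 2, 3, 4, 3, 4, 4, 1], dec = [4, 3, 5, 2, 3, 4, 2, 3, 3, 2, 3, 2, 1].
max_i inc[i]+dec[i]−1 = 6, with one witness 28, 32, 31, 25, 20, -2.

6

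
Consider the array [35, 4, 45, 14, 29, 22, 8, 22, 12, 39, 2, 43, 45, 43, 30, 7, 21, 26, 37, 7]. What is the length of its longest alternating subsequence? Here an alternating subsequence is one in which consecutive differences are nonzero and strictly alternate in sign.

A longest alternating subsequence is 35, 4, 45, 14, 29, 8, 22, 12, 39, 2, 43, 7, 21, 7 (positions 1,2,3,4,5,7,8,9,10,11,12,16,17,20); its 13 consecutive differences strictly alternate in sign, and length 14 is optimal.

14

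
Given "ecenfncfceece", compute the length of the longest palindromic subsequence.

Using dp[i][j] = 2 + dp[i+1][j−1] if the ends match, else max(dp[i+1][j], dp[i][j−1]):
dp[1][13] = 9. A witness is ececfcece at positions 1,2,3,7,8,9,11,12,13.

9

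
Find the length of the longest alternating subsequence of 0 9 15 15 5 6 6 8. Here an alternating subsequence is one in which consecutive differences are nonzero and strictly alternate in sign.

Track the best alternating length ending on an up-step vs a down-step at each position: up/down = 1/1, 2/1, 2/1, 2/1, 2/3, 4/3, 4/3, 4/3.
The maximum over both is 4; one such subsequence is 0, 9, 5, 6.

4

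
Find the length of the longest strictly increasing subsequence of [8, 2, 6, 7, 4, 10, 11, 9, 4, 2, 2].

Scanning left to right, the best length ending at each element is: 8→1, 2→1, 6→2, 7→3, 4→2, 10→4, 11→5, 9→4, 4→2, 2→1, 2→1.
So the longest increasing subsequence has length 5, e.g. 2, 6, 7, 10, 11.

5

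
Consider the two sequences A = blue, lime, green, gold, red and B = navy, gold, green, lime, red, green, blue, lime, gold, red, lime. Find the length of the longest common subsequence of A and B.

A longest common subsequence is blue, lime, gold, red (length 4); the LCS DP confirms no longer common subsequence exists.

4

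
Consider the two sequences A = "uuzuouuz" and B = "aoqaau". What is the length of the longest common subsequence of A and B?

2

A longest common subsequence is ou (length 2); the LCS DP confirms no longer common subsequence exists.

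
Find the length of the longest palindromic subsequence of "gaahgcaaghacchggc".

10

One longest palindromic subsequence is gahgaaghag (positions 1,3,4,5,7,8,9,10,11,16); it reads the same forward and backward, and the interval DP gives dp[1][17] = 10.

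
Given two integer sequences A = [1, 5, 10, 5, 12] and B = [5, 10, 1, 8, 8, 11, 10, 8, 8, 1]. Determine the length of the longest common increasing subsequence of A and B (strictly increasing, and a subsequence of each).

2

For each value that appears in both, track the longest common increasing run ending there.
The best achievable length is 2; one witness is 5, 10 (A-positions 2,3, B-positions 1,2).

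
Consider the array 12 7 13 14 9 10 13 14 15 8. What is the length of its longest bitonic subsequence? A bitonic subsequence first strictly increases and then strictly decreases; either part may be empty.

7

One longest bitonic subsequence is 7, 9, 10, 13, 14, 15, 8 (positions 2,5,6,7,8,9,10): it rises to 15 then falls. Length 7 is optimal.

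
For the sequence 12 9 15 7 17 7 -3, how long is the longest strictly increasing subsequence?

One longest increasing subsequence is 12, 15, 17 (positions 1,3,5), of length 3; no longer one exists.

3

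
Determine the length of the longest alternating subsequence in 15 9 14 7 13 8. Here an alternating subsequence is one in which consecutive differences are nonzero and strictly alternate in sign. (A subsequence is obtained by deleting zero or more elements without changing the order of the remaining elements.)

A longest alternating subsequence is 15, 9, 14, 7, 13, 8 (positions 1,2,3,4,5,6); its 5 consecutive differences strictly alternate in sign, and length 6 is optimal.

6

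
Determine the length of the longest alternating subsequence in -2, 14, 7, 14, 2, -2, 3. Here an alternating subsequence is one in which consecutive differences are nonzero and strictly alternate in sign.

A longest alternating subsequence is -2, 14, 7, 14, 2, 3 (positions 1,2,3,4,5,7); its 5 consecutive differences strictly alternate in sign, and length 6 is optimal.

6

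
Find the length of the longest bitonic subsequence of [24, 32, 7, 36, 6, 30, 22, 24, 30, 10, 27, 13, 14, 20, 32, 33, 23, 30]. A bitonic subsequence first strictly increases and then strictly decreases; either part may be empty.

8

Let inc[i] be the LIS ending at i and dec[i] the longest strictly decreasing subsequence starting at i. inc = [1, 2, 1, 3, 1, 2, 2, 3, 4, 2, 4, 3, 4, 5, 6, 7, 6, 7], dec = [3, 4, 2, 4, 1, 3, 2, 2, 3, 1, 2, 1, 1, 1, 2, 2, 1, 1].
max_i inc[i]+dec[i]−1 = 8, with one witness 7, 10, 13, 14, 20, 32, 33, 30.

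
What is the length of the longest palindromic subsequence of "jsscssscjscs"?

Using dp[i][j] = 2 + dp[i+1][j−1] if the ends match, else max(dp[i+1][j], dp[i][j−1]):
dp[1][12] = 9. A witness is sscssscss at positions 2,3,4,5,6,7,8,10,12.

9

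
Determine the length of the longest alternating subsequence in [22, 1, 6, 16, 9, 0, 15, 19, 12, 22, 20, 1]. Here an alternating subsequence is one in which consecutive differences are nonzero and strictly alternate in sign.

Track the best alternating length ending on an up-step vs a down-step at each position: up/down = 1/1, 1/2, 3/2, 3/2, 3/4, 1/4, 5/4, 5/2, 5/6, 7/1, 7/8, 5/8.
The maximum over both is 8; one such subsequence is 22, 1, 16, 9, 15, 12, 22, 20.

8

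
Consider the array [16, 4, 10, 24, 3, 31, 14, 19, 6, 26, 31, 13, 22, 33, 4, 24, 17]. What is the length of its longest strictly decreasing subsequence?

Let dp[i] be the longest decreasing subsequence ending at position i. Then dp = [1, 2, 2, 1, 3, 1, 2, 2, 3, 2, 1, 3, 3, 1, 4, 3, 4].
The maximum is 4; one witness is 16, 10, 6, 4 at positions 1,3,9,15.

4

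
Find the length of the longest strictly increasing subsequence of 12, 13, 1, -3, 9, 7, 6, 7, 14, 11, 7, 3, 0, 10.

4

Let dp[i] be the longest increasing subsequence ending at position i. Then dp = [1, 2, 1, 1, 2, 2, 2, 3, 4, 4, 3, 2, 2, 4].
The maximum is 4; one witness is 1, 6, 7, 14 at positions 3,7,8,9.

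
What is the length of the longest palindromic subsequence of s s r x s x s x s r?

One longest palindromic subsequence is rsxsxsr (positions 3,5,6,7,8,9,10); it reads the same forward and backward, and the interval DP gives dp[1][10] = 7.

7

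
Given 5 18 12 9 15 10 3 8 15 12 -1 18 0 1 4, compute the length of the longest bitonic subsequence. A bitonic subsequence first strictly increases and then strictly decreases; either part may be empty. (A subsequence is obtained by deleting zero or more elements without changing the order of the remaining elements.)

6

Let inc[i] be the LIS ending at i and dec[i] the longest strictly decreasing subsequence starting at i. inc = [1, 2, 2, 2, 3, 3, 1, 2, 4, 4, 1, 5, 2, 3, 4], dec = [3, 5, 4, 3, 4, 3, 2, 2, 3, 2, 1, 2, 1, 1, 1].
max_i inc[i]+dec[i]−1 = 6, with one witness 5, 18, 15, 10, 8, 4.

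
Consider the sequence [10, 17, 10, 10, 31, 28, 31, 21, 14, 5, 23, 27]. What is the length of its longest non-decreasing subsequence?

Let dp[i] be the longest non-decreasing subsequence ending at position i. Then dp = [1, 2, 2, 3, 4, 4, 5, 4, 4, 1, 5, 6].
The maximum is 6; one witness is 10, 10, 10, 21, 23, 27 at positions 1,3,4,8,11,12.

6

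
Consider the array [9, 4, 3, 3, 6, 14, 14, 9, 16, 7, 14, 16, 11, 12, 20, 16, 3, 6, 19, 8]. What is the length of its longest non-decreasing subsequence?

Scanning left to right, the best length ending at each element is: 9→1, 4→1, 3→1, 3→2, 6→3, 14→4, 14→5, 9→4, 16→6, 7→4, 14→6, 16→7, 11→5, 12→6, 20→8, 16→8, 3→3, 6→4, 19→9, 8→5.
So the longest non-decreasing subsequence has length 9, e.g. 3, 3, 6, 14, 14, 16, 16, 16, 19.

9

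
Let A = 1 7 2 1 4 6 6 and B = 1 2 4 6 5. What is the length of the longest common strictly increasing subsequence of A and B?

4

A longest common strictly increasing subsequence is 1, 2, 4, 6 (length 4); it appears in order in both A and B, and no longer such subsequence exists.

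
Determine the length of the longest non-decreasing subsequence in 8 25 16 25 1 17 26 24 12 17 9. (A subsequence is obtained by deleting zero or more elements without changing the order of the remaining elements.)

4

Scanning left to right, the best length ending at each element is: 8→1, 25→2, 16→2, 25→3, 1→1, 17→3, 26→4, 24→4, 12→2, 17→4, 9→2.
So the longest non-decreasing subsequence has length 4, e.g. 8, 25, 25, 26.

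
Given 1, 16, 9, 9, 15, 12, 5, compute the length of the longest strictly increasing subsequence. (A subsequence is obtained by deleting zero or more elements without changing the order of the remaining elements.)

3

Let dp[i] be the longest increasing subsequence ending at position i. Then dp = [1, 2, 2, 2, 3, 3, 2].
The maximum is 3; one witness is 1, 9, 15 at positions 1,3,5.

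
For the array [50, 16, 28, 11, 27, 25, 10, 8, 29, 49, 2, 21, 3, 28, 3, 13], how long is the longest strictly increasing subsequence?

4

Scanning left to right, the best length ending at each element is: 50→1, 16→1, 28→2, 11→1, 27→2, 25→2, 10→1, 8→1, 29→3, 49→4, 2→1, 21→2, 3→2, 28→3, 3→2, 13→3.
So the longest increasing subsequence has length 4, e.g. 16, 28, 29, 49.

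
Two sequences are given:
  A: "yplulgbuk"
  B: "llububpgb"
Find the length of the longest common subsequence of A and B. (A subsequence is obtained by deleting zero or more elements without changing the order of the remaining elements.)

4

A longest common subsequence is lugb (length 4); the LCS DP confirms no longer common subsequence exists.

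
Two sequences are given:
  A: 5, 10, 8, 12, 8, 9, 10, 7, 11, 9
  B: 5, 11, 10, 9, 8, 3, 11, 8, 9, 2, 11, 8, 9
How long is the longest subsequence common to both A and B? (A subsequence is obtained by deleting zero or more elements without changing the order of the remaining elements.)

7

A longest common subsequence is 5, 10, 8, 8, 9, 11, 9 (length 7); the LCS DP confirms no longer common subsequence exists.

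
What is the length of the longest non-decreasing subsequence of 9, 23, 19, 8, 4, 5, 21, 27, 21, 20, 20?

4

Scanning left to right, the best length ending at each element is: 9→1, 23→2, 19→2, 8→1, 4→1, 5→2, 21→3, 27→4, 21→4, 20→3, 20→4.
So the longest non-decreasing subsequence has length 4, e.g. 9, 19, 21, 27.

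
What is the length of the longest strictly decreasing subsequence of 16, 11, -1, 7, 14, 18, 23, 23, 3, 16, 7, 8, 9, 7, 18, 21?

4

Let dp[i] be the longest decreasing subsequence ending at position i. Then dp = [1, 2, 3, 3, 2, 1, 1, 1, 4, 2, 3, 3, 3, 4, 2, 2].
The maximum is 4; one witness is 16, 11, 7, 3 at positions 1,2,4,9.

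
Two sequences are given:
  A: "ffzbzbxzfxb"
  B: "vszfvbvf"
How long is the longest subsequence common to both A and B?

3

Backtracking the LCS table gives one alignment: f (A1,B4) → b (A4,B6) → f (A9,B8).
So the longest common subsequence has length 3.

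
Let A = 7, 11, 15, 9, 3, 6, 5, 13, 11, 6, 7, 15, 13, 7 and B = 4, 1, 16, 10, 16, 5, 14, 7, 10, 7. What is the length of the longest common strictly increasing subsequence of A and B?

2

A longest common strictly increasing subsequence is 5, 7 (length 2); it appears in order in both A and B, and no longer such subsequence exists.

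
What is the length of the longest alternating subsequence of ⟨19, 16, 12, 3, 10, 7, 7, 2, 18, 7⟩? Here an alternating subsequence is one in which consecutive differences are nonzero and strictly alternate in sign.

6

A longest alternating subsequence is 19, 3, 10, 7, 18, 7 (positions 1,4,5,6,9,10); its 5 consecutive differences strictly alternate in sign, and length 6 is optimal.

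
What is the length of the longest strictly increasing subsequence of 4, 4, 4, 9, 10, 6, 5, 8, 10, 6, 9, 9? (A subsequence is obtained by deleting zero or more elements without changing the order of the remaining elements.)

One longest increasing subsequence is 4, 6, 8, 10 (positions 1,6,8,9), of length 4; no longer one exists.

4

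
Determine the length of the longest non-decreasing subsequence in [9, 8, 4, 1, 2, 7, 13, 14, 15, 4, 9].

One longest non-decreasing subsequence is 1, 2, 7, 13, 14, 15 (positions 4,5,6,7,8,9), of length 6; no longer one exists.

6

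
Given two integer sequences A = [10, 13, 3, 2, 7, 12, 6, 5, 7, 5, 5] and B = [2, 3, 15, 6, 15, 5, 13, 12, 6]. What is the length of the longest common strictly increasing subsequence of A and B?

For each value that appears in both, track the longest common increasing run ending there.
The best achievable length is 2; one witness is 2, 6 (A-positions 4,7, B-positions 1,4).

2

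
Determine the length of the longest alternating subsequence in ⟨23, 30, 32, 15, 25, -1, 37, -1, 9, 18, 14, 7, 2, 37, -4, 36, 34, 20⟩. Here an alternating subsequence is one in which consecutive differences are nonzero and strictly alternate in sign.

13

Track the best alternating length ending on an up-step vs a down-step at each position: up/down = 1/1, 2/1, 2/1, 1/3, 4/3, 1/5, 6/1, 1/7, 8/7, 8/7, 8/9, 8/9, 8/9, 10/1, 1/11, 12/11, 12/13, 12/13.
The maximum over both is 13; one such subsequence is 23, 30, 15, 25, -1, 37, -1, 18, 14, 37, -4, 36, 34.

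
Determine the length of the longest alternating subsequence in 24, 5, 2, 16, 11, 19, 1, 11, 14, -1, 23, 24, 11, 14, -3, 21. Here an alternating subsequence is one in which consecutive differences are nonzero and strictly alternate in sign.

13

Track the best alternating length ending on an up-step vs a down-step at each position: up/down = 1/1, 1/2, 1/2, 3/2, 3/4, 5/2, 1/6, 7/6, 7/6, 1/8, 9/2, 9/1, 9/10, 11/10, 1/12, 13/10.
The maximum over both is 13; one such subsequence is 24, 5, 16, 11, 19, 1, 11, -1, 23, 11, 14, -3, 21.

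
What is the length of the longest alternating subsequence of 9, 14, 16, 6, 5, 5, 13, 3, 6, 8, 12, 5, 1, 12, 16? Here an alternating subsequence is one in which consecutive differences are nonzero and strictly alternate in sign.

8

Track the best alternating length ending on an up-step vs a down-step at each position: up/down = 1/1, 2/1, 2/1, 1/3, 1/3, 1/3, 4/3, 1/5, 6/5, 6/5, 6/5, 6/7, 1/7, 8/5, 8/1.
The maximum over both is 8; one such subsequence is 9, 14, 6, 13, 3, 6, 5, 12.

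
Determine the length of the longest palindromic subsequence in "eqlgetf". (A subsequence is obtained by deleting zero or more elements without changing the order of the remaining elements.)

3

Using dp[i][j] = 2 + dp[i+1][j−1] if the ends match, else max(dp[i+1][j], dp[i][j−1]):
dp[1][7] = 3. A witness is ege at positions 1,4,5.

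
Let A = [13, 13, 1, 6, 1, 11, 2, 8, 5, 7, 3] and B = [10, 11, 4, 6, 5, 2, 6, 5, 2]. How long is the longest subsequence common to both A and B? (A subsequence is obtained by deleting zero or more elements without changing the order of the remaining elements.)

A longest common subsequence is 6, 2, 5 (length 3); the LCS DP confirms no longer common subsequence exists.

3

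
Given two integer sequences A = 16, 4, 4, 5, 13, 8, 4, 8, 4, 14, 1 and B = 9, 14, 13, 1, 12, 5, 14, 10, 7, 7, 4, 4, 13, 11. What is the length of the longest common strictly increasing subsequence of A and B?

2

For each value that appears in both, track the longest common increasing run ending there.
The best achievable length is 2; one witness is 13, 14 (A-positions 5,10, B-positions 3,7).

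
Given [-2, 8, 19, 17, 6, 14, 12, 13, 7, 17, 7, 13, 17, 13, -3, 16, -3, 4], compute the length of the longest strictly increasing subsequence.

5

Scanning left to right, the best length ending at each element is: -2→1, 8→2, 19→3, 17→3, 6→2, 14→3, 12→3, 13→4, 7→3, 17→5, 7→3, 13→4, 17→5, 13→4, -3→1, 16→5, -3→1, 4→2.
So the longest increasing subsequence has length 5, e.g. -2, 8, 12, 13, 17.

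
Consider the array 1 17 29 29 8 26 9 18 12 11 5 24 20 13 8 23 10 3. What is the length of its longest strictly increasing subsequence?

6

One longest increasing subsequence is 1, 8, 9, 18, 20, 23 (positions 1,5,7,8,13,16), of length 6; no longer one exists.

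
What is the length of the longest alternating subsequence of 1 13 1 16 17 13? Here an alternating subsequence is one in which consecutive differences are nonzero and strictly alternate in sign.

A longest alternating subsequence is 1, 13, 1, 16, 13 (positions 1,2,3,4,6); its 4 consecutive differences strictly alternate in sign, and length 5 is optimal.

5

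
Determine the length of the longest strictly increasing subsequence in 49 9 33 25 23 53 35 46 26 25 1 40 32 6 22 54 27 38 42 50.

7

Let dp[i] be the longest increasing subsequence ending at position i. Then dp = [1, 1, 2, 2, 2, 3, 3, 4, 3, 3, 1, 4, 4, 2, 3, 5, 4, 5, 6, 7].
The maximum is 7; one witness is 9, 25, 26, 32, 38, 42, 50 at positions 2,4,9,13,18,19,20.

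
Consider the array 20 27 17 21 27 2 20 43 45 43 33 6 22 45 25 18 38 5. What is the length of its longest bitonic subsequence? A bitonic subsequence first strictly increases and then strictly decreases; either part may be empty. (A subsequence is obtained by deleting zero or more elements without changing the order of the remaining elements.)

10

Let inc[i] be the LIS ending at i and dec[i] the longest strictly decreasing subsequence starting at i. inc = [1, 2, 1, 2, 3, 1, 2, 4, 5, 4, 4, 2, 3, 5, 4, 3, 5, 2], dec = [4, 5, 3, 4, 4, 1, 3, 5, 6, 5, 4, 2, 3, 4, 3, 2, 2, 1].
max_i inc[i]+dec[i]−1 = 10, with one witness 20, 21, 27, 43, 45, 43, 33, 25, 18, 5.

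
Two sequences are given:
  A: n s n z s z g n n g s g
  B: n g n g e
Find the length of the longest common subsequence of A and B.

Backtracking the LCS table gives one alignment: n (A3,B1) → g (A7,B2) → n (A9,B3) → g (A10,B4).
So the longest common subsequence has length 4.

4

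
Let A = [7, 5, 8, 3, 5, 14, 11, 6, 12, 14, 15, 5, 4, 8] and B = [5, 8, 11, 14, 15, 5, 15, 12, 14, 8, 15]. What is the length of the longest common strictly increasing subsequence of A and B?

6

For each value that appears in both, track the longest common increasing run ending there.
The best achievable length is 6; one witness is 5, 8, 11, 12, 14, 15 (A-positions 2,3,7,9,10,11, B-positions 1,2,3,8,9,11).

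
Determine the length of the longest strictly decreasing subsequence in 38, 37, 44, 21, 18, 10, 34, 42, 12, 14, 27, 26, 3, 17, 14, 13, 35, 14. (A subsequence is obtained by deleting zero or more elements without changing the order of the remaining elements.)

8

Scanning left to right, the best length ending at each element is: 38→1, 37→2, 44→1, 21→3, 18→4, 10→5, 34→3, 42→2, 12→5, 14→5, 27→4, 26→5, 3→6, 17→6, 14→7, 13→8, 35→3, 14→7.
So the longest decreasing subsequence has length 8, e.g. 38, 37, 34, 27, 26, 17, 14, 13.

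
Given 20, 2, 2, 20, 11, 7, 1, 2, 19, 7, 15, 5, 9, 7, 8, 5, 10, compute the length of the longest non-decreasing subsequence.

7

Let dp[i] be the longest non-decreasing subsequence ending at position i. Then dp = [1, 1, 2, 3, 3, 3, 1, 3, 4, 4, 5, 4, 5, 5, 6, 5, 7].
The maximum is 7; one witness is 2, 2, 7, 7, 7, 8, 10 at positions 2,3,6,10,14,15,17.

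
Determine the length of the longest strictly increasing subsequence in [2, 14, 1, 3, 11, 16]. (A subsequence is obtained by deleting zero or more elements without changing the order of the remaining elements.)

Scanning left to right, the best length ending at each element is: 2→1, 14→2, 1→1, 3→2, 11→3, 16→4.
So the longest increasing subsequence has length 4, e.g. 2, 3, 11, 16.

4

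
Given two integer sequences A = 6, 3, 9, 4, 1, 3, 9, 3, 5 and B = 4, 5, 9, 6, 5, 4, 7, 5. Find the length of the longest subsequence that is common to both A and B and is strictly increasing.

For each value that appears in both, track the longest common increasing run ending there.
The best achievable length is 2; one witness is 4, 5 (A-positions 4,9, B-positions 1,2).

2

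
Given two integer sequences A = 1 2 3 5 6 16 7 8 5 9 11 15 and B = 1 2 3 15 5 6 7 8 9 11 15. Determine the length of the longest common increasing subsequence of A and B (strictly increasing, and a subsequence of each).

A longest common strictly increasing subsequence is 1, 2, 3, 5, 6, 7, 8, 9, 11, 15 (length 10); it appears in order in both A and B, and no longer such subsequence exists.

10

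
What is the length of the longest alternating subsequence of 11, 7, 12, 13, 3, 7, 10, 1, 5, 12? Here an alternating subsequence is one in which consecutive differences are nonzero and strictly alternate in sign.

7

Track the best alternating length ending on an up-step vs a down-step at each position: up/down = 1/1, 1/2, 3/1, 3/1, 1/4, 5/4, 5/4, 1/6, 7/6, 7/4.
The maximum over both is 7; one such subsequence is 11, 7, 12, 3, 7, 1, 5.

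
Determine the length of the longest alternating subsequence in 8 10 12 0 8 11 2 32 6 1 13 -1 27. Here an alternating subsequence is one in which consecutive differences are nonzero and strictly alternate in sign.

10

A longest alternating subsequence is 8, 10, 0, 8, 2, 32, 6, 13, -1, 27 (positions 1,2,4,5,7,8,9,11,12,13); its 9 consecutive differences strictly alternate in sign, and length 10 is optimal.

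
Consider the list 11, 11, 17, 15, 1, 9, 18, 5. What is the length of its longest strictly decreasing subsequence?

Let dp[i] be the longest decreasing subsequence ending at position i. Then dp = [1, 1, 1, 2, 3, 3, 1, 4].
The maximum is 4; one witness is 17, 15, 9, 5 at positions 3,4,6,8.

4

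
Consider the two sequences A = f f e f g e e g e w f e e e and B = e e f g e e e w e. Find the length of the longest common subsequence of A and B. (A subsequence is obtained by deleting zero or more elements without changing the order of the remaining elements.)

8

Backtracking the LCS table gives one alignment: e (A3,B2) → f (A4,B3) → g (A5,B4) → e (A6,B5) → e (A7,B6) → e (A9,B7) → w (A10,B8) → e (A14,B9).
So the longest common subsequence has length 8.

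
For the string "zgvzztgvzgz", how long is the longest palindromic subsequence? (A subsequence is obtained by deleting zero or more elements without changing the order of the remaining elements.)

One longest palindromic subsequence is zgvzzvgz (positions 1,2,3,4,5,8,10,11); it reads the same forward and backward, and the interval DP gives dp[1][11] = 8.

8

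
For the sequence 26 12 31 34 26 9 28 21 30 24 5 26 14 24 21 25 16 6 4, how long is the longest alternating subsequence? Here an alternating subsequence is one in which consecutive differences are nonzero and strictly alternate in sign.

Track the best alternating length ending on an up-step vs a down-step at each position: up/down = 1/1, 1/2, 3/1, 3/1, 3/4, 1/4, 5/4, 5/6, 7/4, 7/8, 1/8, 9/8, 9/10, 11/10, 11/12, 13/10, 11/14, 9/14, 1/14.
The maximum over both is 14; one such subsequence is 26, 12, 31, 26, 28, 21, 30, 24, 26, 14, 24, 21, 25, 16.

14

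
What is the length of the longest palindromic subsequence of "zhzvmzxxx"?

One longest palindromic subsequence is xxx (positions 7,8,9); it reads the same forward and backward, and the interval DP gives dp[1][9] = 3.

3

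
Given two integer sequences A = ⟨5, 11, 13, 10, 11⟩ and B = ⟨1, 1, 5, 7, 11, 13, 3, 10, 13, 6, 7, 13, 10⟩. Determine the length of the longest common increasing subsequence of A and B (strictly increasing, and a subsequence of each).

A longest common strictly increasing subsequence is 5, 11, 13 (length 3); it appears in order in both A and B, and no longer such subsequence exists.

3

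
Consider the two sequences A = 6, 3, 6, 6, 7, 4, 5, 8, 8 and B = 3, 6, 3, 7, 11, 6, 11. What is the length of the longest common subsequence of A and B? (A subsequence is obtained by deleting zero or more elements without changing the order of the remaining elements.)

3

A longest common subsequence is 6, 3, 6 (length 3); the LCS DP confirms no longer common subsequence exists.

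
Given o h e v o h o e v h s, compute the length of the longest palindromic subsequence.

7

Using dp[i][j] = 2 + dp[i+1][j−1] if the ends match, else max(dp[i+1][j], dp[i][j−1]):
dp[1][11] = 7. A witness is hvohovh at positions 2,4,5,6,7,9,10.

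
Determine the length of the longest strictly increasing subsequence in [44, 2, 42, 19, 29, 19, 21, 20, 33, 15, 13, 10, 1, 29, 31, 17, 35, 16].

6

One longest increasing subsequence is 2, 19, 21, 29, 31, 35 (positions 2,4,7,14,15,17), of length 6; no longer one exists.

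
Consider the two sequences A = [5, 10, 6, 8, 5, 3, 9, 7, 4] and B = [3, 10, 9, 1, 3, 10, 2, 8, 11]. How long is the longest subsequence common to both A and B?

Backtracking the LCS table gives one alignment: 10 (A2,B6) → 8 (A4,B8).
So the longest common subsequence has length 2.

2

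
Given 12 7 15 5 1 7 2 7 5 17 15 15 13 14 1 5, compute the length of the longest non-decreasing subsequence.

5

Let dp[i] be the longest non-decreasing subsequence ending at position i. Then dp = [1, 1, 2, 1, 1, 2, 2, 3, 3, 4, 4, 5, 4, 5, 2, 4].
The maximum is 5; one witness is 7, 7, 7, 15, 15 at positions 2,6,8,11,12.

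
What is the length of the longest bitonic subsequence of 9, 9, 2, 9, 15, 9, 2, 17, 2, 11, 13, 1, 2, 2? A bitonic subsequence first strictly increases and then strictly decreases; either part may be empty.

One longest bitonic subsequence is 2, 9, 15, 9, 2, 1 (positions 3,4,5,6,9,12): it rises to 15 then falls. Length 6 is optimal.

6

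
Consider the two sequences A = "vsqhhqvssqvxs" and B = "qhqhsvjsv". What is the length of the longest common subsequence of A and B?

6

Backtracking the LCS table gives one alignment: q (A3,B1) → h (A4,B2) → h (A5,B4) → v (A7,B6) → s (A9,B8) → v (A11,B9).
So the longest common subsequence has length 6.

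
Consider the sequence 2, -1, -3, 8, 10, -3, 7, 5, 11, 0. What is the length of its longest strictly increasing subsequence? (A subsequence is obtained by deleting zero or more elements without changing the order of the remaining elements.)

4

One longest increasing subsequence is 2, 8, 10, 11 (positions 1,4,5,9), of length 4; no longer one exists.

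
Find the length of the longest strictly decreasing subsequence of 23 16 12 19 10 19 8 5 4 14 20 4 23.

Scanning left to right, the best length ending at each element is: 23→1, 16→2, 12→3, 19→2, 10→4, 19→2, 8→5, 5→6, 4→7, 14→3, 20→2, 4→7, 23→1.
So the longest decreasing subsequence has length 7, e.g. 23, 16, 12, 10, 8, 5, 4.

7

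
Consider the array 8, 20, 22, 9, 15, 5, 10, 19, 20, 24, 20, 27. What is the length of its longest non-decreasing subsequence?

7

One longest non-decreasing subsequence is 8, 9, 15, 19, 20, 24, 27 (positions 1,4,5,8,9,10,12), of length 7; no longer one exists.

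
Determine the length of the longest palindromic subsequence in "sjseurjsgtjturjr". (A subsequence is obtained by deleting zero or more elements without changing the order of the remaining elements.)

7

One longest palindromic subsequence is rjtjtjr (positions 6,7,10,11,12,15,16); it reads the same forward and backward, and the interval DP gives dp[1][16] = 7.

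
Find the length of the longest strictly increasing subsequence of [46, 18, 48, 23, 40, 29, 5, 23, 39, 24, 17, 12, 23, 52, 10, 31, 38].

5

Scanning left to right, the best length ending at each element is: 46→1, 18→1, 48→2, 23→2, 40→3, 29→3, 5→1, 23→2, 39→4, 24→3, 17→2, 12→2, 23→3, 52→5, 10→2, 31→4, 38→5.
So the longest increasing subsequence has length 5, e.g. 18, 23, 29, 39, 52.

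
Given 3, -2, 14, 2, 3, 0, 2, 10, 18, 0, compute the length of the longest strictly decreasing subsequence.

Scanning left to right, the best length ending at each element is: 3→1, -2→2, 14→1, 2→2, 3→2, 0→3, 2→3, 10→2, 18→1, 0→4.
So the longest decreasing subsequence has length 4, e.g. 14, 3, 2, 0.

4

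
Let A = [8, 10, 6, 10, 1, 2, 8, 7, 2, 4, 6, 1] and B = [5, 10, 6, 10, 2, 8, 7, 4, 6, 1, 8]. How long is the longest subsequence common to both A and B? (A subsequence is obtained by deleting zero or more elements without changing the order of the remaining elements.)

9

Backtracking the LCS table gives one alignment: 10 (A2,B2) → 6 (A3,B3) → 10 (A4,B4) → 2 (A6,B5) → 8 (A7,B6) → 7 (A8,B7) → 4 (A10,B8) → 6 (A11,B9) → 1 (A12,B10).
So the longest common subsequence has length 9.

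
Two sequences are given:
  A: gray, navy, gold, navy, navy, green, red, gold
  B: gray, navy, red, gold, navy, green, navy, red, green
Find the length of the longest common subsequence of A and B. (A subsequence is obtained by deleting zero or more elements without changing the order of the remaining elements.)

A longest common subsequence is gray, navy, gold, navy, navy, green (length 6); the LCS DP confirms no longer common subsequence exists.

6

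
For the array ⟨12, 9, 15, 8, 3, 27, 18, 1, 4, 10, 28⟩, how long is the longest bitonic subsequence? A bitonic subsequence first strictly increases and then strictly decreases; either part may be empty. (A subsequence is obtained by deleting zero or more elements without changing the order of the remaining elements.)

One longest bitonic subsequence is 12, 9, 8, 3, 1 (positions 1,2,4,5,8): it rises to 12 then falls. Length 5 is optimal.

5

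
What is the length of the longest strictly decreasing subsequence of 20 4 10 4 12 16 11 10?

One longest decreasing subsequence is 20, 12, 11, 10 (positions 1,5,7,8), of length 4; no longer one exists.

4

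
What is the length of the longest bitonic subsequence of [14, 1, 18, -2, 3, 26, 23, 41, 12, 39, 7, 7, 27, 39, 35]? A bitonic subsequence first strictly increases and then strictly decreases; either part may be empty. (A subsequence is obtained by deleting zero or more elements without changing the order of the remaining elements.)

Let inc[i] be the LIS ending at i and dec[i] the longest strictly decreasing subsequence starting at i. inc = [1, 1, 2, 1, 2, 3, 3, 4, 3, 4, 3, 3, 4, 5, 5], dec = [3, 2, 3, 1, 1, 4, 3, 3, 2, 2, 1, 1, 1, 2, 1].
max_i inc[i]+dec[i]−1 = 6, with one witness 14, 18, 26, 23, 12, 7.

6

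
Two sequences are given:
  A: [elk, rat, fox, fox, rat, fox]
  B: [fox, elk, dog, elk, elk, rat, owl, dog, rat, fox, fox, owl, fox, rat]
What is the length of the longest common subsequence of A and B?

5

A longest common subsequence is elk, rat, fox, fox, rat (length 5); the LCS DP confirms no longer common subsequence exists.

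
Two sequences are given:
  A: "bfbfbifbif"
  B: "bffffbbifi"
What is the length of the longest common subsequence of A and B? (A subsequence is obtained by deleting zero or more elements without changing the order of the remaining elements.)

A longest common subsequence is bfbbifi (length 7); the LCS DP confirms no longer common subsequence exists.

7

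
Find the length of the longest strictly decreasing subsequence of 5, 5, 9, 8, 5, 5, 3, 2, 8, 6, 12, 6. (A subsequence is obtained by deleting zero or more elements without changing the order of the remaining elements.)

5

Let dp[i] be the longest decreasing subsequence ending at position i. Then dp = [1, 1, 1, 2, 3, 3, 4, 5, 2, 3, 1, 3].
The maximum is 5; one witness is 9, 8, 5, 3, 2 at positions 3,4,5,7,8.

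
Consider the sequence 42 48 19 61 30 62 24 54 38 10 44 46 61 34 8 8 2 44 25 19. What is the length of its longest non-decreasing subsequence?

6

Let dp[i] be the longest non-decreasing subsequence ending at position i. Then dp = [1, 2, 1, 3, 2, 4, 2, 3, 3, 1, 4, 5, 6, 3, 1, 2, 1, 5, 3, 3].
The maximum is 6; one witness is 19, 30, 38, 44, 46, 61 at positions 3,5,9,11,12,13.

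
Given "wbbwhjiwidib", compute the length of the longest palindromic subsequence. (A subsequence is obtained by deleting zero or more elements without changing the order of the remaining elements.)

5

Using dp[i][j] = 2 + dp[i+1][j−1] if the ends match, else max(dp[i+1][j], dp[i][j−1]):
dp[1][12] = 5. A witness is bidib at positions 2,7,10,11,12.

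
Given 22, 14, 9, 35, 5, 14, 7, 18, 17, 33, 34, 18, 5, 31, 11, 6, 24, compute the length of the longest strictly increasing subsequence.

Let dp[i] be the longest increasing subsequence ending at position i. Then dp = [1, 1, 1, 2, 1, 2, 2, 3, 3, 4, 5, 4, 1, 5, 3, 2, 5].
The maximum is 5; one witness is 9, 14, 18, 33, 34 at positions 3,6,8,10,11.

5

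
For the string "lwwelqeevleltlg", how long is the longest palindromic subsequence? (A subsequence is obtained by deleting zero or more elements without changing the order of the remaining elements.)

One longest palindromic subsequence is leleelel (positions 1,4,5,7,8,10,11,14); it reads the same forward and backward, and the interval DP gives dp[1][15] = 8.

8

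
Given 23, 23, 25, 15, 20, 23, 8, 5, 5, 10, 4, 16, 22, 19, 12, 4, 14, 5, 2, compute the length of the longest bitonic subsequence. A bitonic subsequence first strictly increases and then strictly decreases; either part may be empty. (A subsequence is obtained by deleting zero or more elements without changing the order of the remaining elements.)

Let inc[i] be the LIS ending at i and dec[i] the longest strictly decreasing subsequence starting at i. inc = [1, 1, 2, 1, 2, 3, 1, 1, 1, 2, 1, 3, 4, 4, 3, 1, 4, 2, 1], dec = [6, 6, 7, 5, 5, 6, 4, 3, 3, 3, 2, 4, 5, 4, 3, 2, 3, 2, 1].
max_i inc[i]+dec[i]−1 = 8, with one witness 23, 25, 23, 22, 19, 14, 5, 2.

8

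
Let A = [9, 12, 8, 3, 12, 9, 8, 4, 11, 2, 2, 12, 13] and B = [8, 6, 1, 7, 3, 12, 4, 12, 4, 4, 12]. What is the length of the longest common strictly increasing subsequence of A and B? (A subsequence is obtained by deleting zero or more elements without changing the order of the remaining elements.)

For each value that appears in both, track the longest common increasing run ending there.
The best achievable length is 3; one witness is 3, 4, 12 (A-positions 4,8,12, B-positions 5,7,8).

3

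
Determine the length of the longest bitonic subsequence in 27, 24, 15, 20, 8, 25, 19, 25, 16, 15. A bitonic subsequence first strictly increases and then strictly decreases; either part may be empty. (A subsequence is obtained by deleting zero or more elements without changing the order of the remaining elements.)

6

One longest bitonic subsequence is 27, 24, 20, 19, 16, 15 (positions 1,2,4,7,9,10): it rises to 27 then falls. Length 6 is optimal.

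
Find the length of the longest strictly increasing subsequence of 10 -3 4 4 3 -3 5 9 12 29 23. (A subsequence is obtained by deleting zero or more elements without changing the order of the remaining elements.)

6

One longest increasing subsequence is -3, 4, 5, 9, 12, 29 (positions 2,3,7,8,9,10), of length 6; no longer one exists.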